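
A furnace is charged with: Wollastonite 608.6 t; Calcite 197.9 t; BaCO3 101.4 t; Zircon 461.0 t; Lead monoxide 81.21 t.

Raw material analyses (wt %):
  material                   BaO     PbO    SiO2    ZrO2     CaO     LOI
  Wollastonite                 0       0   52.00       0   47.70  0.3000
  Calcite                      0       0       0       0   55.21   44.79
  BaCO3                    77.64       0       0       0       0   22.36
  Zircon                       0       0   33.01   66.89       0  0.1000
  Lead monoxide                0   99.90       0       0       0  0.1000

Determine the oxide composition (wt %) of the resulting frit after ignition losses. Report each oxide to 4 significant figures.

Glass mass = 1336 t (batch 1450 − LOI 113.7).
Composition: BaO 5.891%, PbO 6.071%, SiO2 35.07%, ZrO2 23.07%, CaO 29.90%

Each numeric step keeps exact precision in all steps — working values are printed (rounded to four significant figures) in the working — each reported number carries a single rounding. Derived quantities (LOI, glass mass, totals, the yield, five oxide percentages) are computed in full precision from the batch weights for 1336 t of glass, precisely as stated by either problem or answer.
Oxide masses out of the charge:
  BaO: 101.4·0.7764 = 78.73 t
  PbO: 81.21·0.9990 = 81.13 t
  SiO2: 608.6·0.5200 + 461.0·0.3301 = 468.6 t
  ZrO2: 461.0·0.6689 = 308.4 t
  CaO: 608.6·0.4770 + 197.9·0.5521 = 399.6 t
LOI: 608.6·0.003000 + 197.9·0.4479 + 101.4·0.2236 + 461.0·0.001000 + 81.21·0.001000 = 113.7 t
Glass mass = batch − LOI = 1450 − 113.7 = 1336 t (= the summed oxide contributions)
percent by weight: oxide/glass ×100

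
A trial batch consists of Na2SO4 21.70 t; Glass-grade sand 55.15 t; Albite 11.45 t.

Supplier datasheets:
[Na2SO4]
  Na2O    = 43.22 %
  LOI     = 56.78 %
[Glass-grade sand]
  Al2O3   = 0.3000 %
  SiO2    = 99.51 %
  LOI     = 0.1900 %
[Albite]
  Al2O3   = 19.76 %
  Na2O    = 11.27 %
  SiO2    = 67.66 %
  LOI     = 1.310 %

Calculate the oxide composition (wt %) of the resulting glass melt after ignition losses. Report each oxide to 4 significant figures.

Values along the way are shown with 4-significant-figure rounding on the page — the working math carries exact precision through every step; a single rounding produces each reported number. The derived quantities are re-derived in full float precision (the yield, the three compositions, ignition loss, net glass mass, totals) from the weighed amounts at 75.72 t of glass exactly as shown in either problem or answer.
Delivered oxide masses:
  Al2O3: 55.15·0.003000 + 11.45·0.1976 = 2.428 t
  Na2O: 21.70·0.4322 + 11.45·0.1127 = 10.67 t
  SiO2: 55.15·0.9951 + 11.45·0.6766 = 62.63 t
LOI: 21.70·0.5678 + 55.15·0.001900 + 11.45·0.01310 = 12.58 t
The glass mass, total less LOI, = 88.30 − 12.58 = 75.72 t (the oxide masses sum to this)
percent by weight: oxide/glass ×100

Glass mass = 75.72 t (batch 88.30 − LOI 12.58).
Composition: Al2O3 3.206%, Na2O 14.09%, SiO2 82.70%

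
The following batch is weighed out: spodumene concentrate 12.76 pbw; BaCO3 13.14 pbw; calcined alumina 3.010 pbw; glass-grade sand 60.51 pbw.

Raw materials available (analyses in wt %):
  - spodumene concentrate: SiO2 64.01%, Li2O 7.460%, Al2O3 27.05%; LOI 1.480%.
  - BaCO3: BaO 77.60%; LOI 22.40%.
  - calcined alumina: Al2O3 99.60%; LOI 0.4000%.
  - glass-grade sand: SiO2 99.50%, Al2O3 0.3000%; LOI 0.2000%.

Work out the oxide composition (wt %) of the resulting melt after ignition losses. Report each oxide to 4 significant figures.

Glass mass = 86.15 pbw (batch 89.42 − LOI 3.265).
Composition: BaO 11.84%, SiO2 79.36%, Li2O 1.105%, Al2O3 7.697%

All arithmetic maintains full float precision all the way through; in-progress results are shown rounded to 4 significant figures on the page; every reported result sees exactly one rounding. The derived quantities are re-derived in full precision (ignition loss, four oxide percentages, net glass mass, totals, the yield) starting from the weights per 86.15 pbw of glass, precisely as stated by the problem or answer text.
Delivered oxide masses:
  BaO: 13.14·0.7760 = 10.20 pbw
  SiO2: 12.76·0.6401 + 60.51·0.9950 = 68.38 pbw
  Li2O: 12.76·0.07460 = 0.9519 pbw
  Al2O3: 12.76·0.2705 + 3.010·0.9960 + 60.51·0.003000 = 6.631 pbw
LOI: 12.76·0.01480 + 13.14·0.2240 + 3.010·0.004000 + 60.51·0.002000 = 3.265 pbw
Resulting glass, batch − LOI: 89.42 − 3.265 = 86.15 pbw (matching Σ of the oxides)
percent share: oxide ÷ glass, ×100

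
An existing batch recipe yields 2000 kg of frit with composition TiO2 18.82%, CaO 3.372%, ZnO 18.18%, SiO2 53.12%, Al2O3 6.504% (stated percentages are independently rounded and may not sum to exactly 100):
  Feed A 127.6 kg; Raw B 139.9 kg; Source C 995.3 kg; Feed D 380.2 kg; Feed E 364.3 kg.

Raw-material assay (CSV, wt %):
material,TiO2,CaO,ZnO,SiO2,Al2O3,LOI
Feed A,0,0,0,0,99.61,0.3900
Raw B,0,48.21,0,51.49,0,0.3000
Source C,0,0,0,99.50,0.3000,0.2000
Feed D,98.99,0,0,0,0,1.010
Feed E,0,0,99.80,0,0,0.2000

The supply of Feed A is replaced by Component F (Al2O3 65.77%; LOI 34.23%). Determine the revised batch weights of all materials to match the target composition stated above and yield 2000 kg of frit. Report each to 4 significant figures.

Mid-chain values are shown rounded to four significant digits on the page; each numeric step keeps exact precision at each step — each reported result is rounded just once. Derived quantities are rebuilt at exact precision (net glass mass, the totals, the five compositions, yield, ignition loss) from the batch weights at 2000 kg of glass, as quoted within the problem or answer text.
Oxide mass targets, per 2000 kg frit:
  TiO2: 18.82% × 2000 = 376.4 kg
  CaO: 3.372% × 2000 = 67.44 kg
  ZnO: 18.18% × 2000 = 363.6 kg
  SiO2: 53.12% × 2000 = 1062 kg
  Al2O3: 6.504% × 2000 = 130.1 kg
Sums-versus-targets review given the weights on record, at the basis given (every target is met by its sum net of answer rounding effects):
  TiO2: 380.2·0.9899 = 376.4 kg (target 376.4 kg)
  CaO: 139.9·0.4821 = 67.45 kg (target 67.44 kg)
  ZnO: 364.3·0.9980 = 363.6 kg (target 363.6 kg)
  SiO2: 139.9·0.5149 + 995.3·0.9950 = 1062 kg (target 1062 kg)
  Al2O3: 193.2·0.6577 + 995.3·0.003000 = 130.1 kg (target 130.1 kg)
Mass balance on the glass: batch Σ − ignition loss = 2000 kg (the Σ of target masses is 2000 kg; stated basis 2000 kg — differing by rounding only).
Summing the batch: Σ batch = 2073 kg; Σ batch·LOI gives LOI loss = 73.11 kg; yield: glass divided by total = 96.47%.

Revised batch per 2000 kg frit:
  Component F: 193.2 kg
  Raw B: 139.9 kg
  Source C: 995.3 kg
  Feed D: 380.2 kg
  Feed E: 364.3 kg
Total batch = 2073 kg; LOI loss = 73.11 kg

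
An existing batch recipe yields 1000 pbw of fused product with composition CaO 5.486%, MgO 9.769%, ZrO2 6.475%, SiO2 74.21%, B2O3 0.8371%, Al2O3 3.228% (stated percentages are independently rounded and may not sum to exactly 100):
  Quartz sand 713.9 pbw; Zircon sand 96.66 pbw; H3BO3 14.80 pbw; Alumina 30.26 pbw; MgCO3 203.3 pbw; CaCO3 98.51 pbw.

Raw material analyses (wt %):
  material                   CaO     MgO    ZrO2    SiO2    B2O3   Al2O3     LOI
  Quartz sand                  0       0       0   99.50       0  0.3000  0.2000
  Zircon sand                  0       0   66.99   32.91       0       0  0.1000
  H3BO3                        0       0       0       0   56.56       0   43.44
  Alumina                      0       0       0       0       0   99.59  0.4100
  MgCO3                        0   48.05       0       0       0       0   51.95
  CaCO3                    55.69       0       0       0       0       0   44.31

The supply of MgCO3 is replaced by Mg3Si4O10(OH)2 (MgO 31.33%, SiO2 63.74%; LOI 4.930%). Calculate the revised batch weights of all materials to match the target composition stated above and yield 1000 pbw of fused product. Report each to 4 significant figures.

The working math keeps exact precision through every step; mid-chain values are displayed rounded to 4 significant digits in the working. Every reported figure takes exactly one rounding. Derived quantities are rebuilt from the weighed amounts at 1000 pbw of glass at exact precision (six oxide percentages, glass mass, LOI, totals, the yield) exactly as shown in the problem or the answer.
The oxide mass targets at 1000 pbw fused product:
  CaO: 5.486% × 1000 = 54.86 pbw
  MgO: 9.769% × 1000 = 97.69 pbw
  ZrO2: 6.475% × 1000 = 64.75 pbw
  SiO2: 74.21% × 1000 = 742.1 pbw
  B2O3: 0.8371% × 1000 = 8.371 pbw
  Al2O3: 3.228% × 1000 = 32.28 pbw
Oxide-by-oxide audit using the reported weights, at the basis given (sum by sum, the targets are met given rounding of the digits):
  CaO: 98.51·0.5569 = 54.86 pbw (target 54.86 pbw)
  MgO: 311.8·0.3133 = 97.69 pbw (target 97.69 pbw)
  ZrO2: 96.66·0.6699 = 64.75 pbw (target 64.75 pbw)
  SiO2: 514.1·0.9950 + 96.66·0.3291 + 311.8·0.6374 = 742.1 pbw (target 742.1 pbw)
  B2O3: 14.80·0.5656 = 8.371 pbw (target 8.371 pbw)
  Al2O3: 514.1·0.003000 + 30.86·0.9959 = 32.28 pbw (target 32.28 pbw)
Mass balance on the glass: batch Σ − ignition loss = 1000 pbw (the targets, summed, come to 1000 pbw; with the basis standing at 1000 pbw — gaps are rounding artifacts).
Whole-batch sum: Σ batch = 1067 pbw; ignition loss, Σ(batch × LOI) = 66.70 pbw; yield = glass ÷ total batch = 93.75%.

Revised batch per 1000 pbw fused product:
  Quartz sand: 514.1 pbw
  Zircon sand: 96.66 pbw
  H3BO3: 14.80 pbw
  Alumina: 30.86 pbw
  Mg3Si4O10(OH)2: 311.8 pbw
  CaCO3: 98.51 pbw
Total batch = 1067 pbw; LOI loss = 66.70 pbw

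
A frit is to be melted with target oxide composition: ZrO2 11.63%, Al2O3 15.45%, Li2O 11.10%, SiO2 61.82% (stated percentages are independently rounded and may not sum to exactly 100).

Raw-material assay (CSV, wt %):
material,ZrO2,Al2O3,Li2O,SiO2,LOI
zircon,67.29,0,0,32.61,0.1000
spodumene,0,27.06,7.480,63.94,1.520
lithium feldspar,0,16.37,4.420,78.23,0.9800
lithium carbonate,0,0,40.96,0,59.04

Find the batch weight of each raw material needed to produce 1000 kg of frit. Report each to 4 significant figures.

The working math keeps full float precision all the way through. Rounding to 4 significant figures governs every intermediate as shown; a single rounding finalizes each reported result — the derived quantities (yield, LOI, glass mass, totals, the four compositions) are carried in full precision from the batch weights at 1000 kg of glass exactly as printed in question or answer.
Oxide mass targets, per 1000 kg frit:
  ZrO2: 11.63% × 1000 = 116.3 kg
  Al2O3: 15.45% × 1000 = 154.5 kg
  Li2O: 11.10% × 1000 = 111.0 kg
  SiO2: 61.82% × 1000 = 618.2 kg
A balance pass over the oxides, given the weights on record, against the basis in use (target by target, the sums agree modulo rounding of the values):
  ZrO2: 172.8·0.6729 = 116.3 kg (target 116.3 kg)
  Al2O3: 270.0·0.2706 + 497.5·0.1637 = 154.5 kg (target 154.5 kg)
  Li2O: 270.0·0.07480 + 497.5·0.04420 + 168.0·0.4096 = 111.0 kg (target 111.0 kg)
  SiO2: 172.8·0.3261 + 270.0·0.6394 + 497.5·0.7823 = 618.2 kg (target 618.2 kg)
Mass balance on the glass: the batch minus its LOI: 1000 kg (the targets, summed, come to 1000 kg; with the basis standing at 1000 kg — any gap is answer rounding).
Batch total: Σ batch = 1108 kg; the LOI term Σ batch·LOI equals 108.3 kg; yield: glass divided by total = 90.22%.

Batch per 1000 kg frit:
  zircon: 172.8 kg
  spodumene: 270.0 kg
  lithium feldspar: 497.5 kg
  lithium carbonate: 168.0 kg
Total batch = 1108 kg; LOI loss = 108.3 kg; yield = 90.22%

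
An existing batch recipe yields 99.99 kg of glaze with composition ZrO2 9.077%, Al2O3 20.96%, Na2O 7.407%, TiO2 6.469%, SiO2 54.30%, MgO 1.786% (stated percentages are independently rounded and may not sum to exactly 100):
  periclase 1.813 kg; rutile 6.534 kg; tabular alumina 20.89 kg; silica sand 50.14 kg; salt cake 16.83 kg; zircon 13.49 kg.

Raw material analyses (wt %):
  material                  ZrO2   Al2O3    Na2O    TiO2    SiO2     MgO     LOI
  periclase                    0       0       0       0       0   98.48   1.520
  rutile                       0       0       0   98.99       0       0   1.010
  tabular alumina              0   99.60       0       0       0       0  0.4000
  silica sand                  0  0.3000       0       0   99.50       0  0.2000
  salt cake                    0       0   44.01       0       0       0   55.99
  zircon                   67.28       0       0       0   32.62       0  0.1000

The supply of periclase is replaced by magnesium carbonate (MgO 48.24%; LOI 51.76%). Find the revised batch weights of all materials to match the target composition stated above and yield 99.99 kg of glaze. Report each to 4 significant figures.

Revised batch per 99.99 kg glaze:
  magnesium carbonate: 3.702 kg
  rutile: 6.534 kg
  tabular alumina: 20.89 kg
  silica sand: 50.14 kg
  salt cake: 16.83 kg
  zircon: 13.49 kg
Total batch = 111.6 kg; LOI loss = 11.60 kg

All arithmetic holds full float precision from start to finish; working values are rounded to four significant figures as shown — every reported value takes just one rounding — all derived quantities (ignition loss, the totals, the six compositions, glass mass, the yield) are carried starting from the weights per 99.99 kg of glass in full float precision as quoted within either problem or answer.
The oxide mass targets at 99.99 kg glaze:
  ZrO2: 9.077% × 99.99 = 9.076 kg
  Al2O3: 20.96% × 99.99 = 20.96 kg
  Na2O: 7.407% × 99.99 = 7.406 kg
  TiO2: 6.469% × 99.99 = 6.468 kg
  SiO2: 54.30% × 99.99 = 54.29 kg
  MgO: 1.786% × 99.99 = 1.786 kg
Sums-versus-targets review on the weights just shown, under the basis named above (sums match the target masses inside rounding margins):
  ZrO2: 13.49·0.6728 = 9.076 kg (target 9.076 kg)
  Al2O3: 20.89·0.9960 + 50.14·0.003000 = 20.96 kg (target 20.96 kg)
  Na2O: 16.83·0.4401 = 7.407 kg (target 7.406 kg)
  TiO2: 6.534·0.9899 = 6.468 kg (target 6.468 kg)
  SiO2: 50.14·0.9950 + 13.49·0.3262 = 54.29 kg (target 54.29 kg)
  MgO: 3.702·0.4824 = 1.786 kg (target 1.786 kg)
The glass-mass cross-check: batch Σ − ignition loss = 99.98 kg (oxide target masses add up to 99.99 kg; versus the stated basis of 99.99 kg — any gap is answer rounding).
Batch grand total — Σ batch = 111.6 kg; LOI loss = Σ batch·LOI = 11.60 kg; as yield: glass ÷ batch → 89.60%.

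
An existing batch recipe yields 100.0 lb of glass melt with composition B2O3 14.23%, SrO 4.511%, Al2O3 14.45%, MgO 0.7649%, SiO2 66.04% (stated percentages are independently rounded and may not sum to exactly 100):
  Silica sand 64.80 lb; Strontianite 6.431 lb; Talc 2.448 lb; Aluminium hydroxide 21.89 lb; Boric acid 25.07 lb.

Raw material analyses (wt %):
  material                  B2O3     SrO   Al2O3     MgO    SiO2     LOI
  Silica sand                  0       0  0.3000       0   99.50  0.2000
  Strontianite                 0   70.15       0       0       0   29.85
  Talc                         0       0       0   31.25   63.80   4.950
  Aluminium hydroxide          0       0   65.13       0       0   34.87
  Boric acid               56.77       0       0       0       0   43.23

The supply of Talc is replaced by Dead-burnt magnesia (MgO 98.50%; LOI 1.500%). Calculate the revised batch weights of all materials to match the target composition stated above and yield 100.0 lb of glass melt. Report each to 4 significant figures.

Intermediates are shown rounded to four significant figures at each printed step; the working math maintains full float precision in all steps; every reported number takes just one rounding — derived quantities (five oxide percentages, glass mass, the yield, LOI, totals) are rebuilt in exact precision from the weighed amounts at 100.0 lb of glass, as quoted within the problem or the answer.
Oxide mass targets, per 100.0 lb glass melt:
  B2O3: 14.23% × 100.0 = 14.23 lb
  SrO: 4.511% × 100.0 = 4.511 lb
  Al2O3: 14.45% × 100.0 = 14.45 lb
  MgO: 0.7649% × 100.0 = 0.7649 lb
  SiO2: 66.04% × 100.0 = 66.04 lb
Checking each oxide sum on the weights just shown, against the basis in use (delivered sums recover each target net of answer rounding effects):
  B2O3: 25.07·0.5677 = 14.23 lb (target 14.23 lb)
  SrO: 6.431·0.7015 = 4.511 lb (target 4.511 lb)
  Al2O3: 66.37·0.003000 + 21.88·0.6513 = 14.45 lb (target 14.45 lb)
  MgO: 0.7765·0.9850 = 0.7649 lb (target 0.7649 lb)
  SiO2: 66.37·0.9950 = 66.04 lb (target 66.04 lb)
Consistency of the glass mass: batch total minus LOI = 100.0 lb (oxide target masses add up to 100.0 lb; stated basis 100.0 lb — a pure rounding effect).
Batch total: Σ batch = 120.5 lb; LOI removed, Σ of batch·LOI: 20.53 lb; glass ÷ batch gives a yield of 82.97%.

Revised batch per 100.0 lb glass melt:
  Silica sand: 66.37 lb
  Strontianite: 6.431 lb
  Dead-burnt magnesia: 0.7765 lb
  Aluminium hydroxide: 21.88 lb
  Boric acid: 25.07 lb
Total batch = 120.5 lb; LOI loss = 20.53 lb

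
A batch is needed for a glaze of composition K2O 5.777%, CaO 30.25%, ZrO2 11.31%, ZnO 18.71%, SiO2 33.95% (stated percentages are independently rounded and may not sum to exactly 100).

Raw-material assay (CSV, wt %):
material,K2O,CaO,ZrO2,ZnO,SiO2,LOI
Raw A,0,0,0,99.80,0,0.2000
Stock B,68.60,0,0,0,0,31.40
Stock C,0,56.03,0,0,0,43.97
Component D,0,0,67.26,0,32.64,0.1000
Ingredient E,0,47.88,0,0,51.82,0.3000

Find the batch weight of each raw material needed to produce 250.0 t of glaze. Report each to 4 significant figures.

Each numeric step maintains exact precision in all steps; values along the way are displayed, rounded to four significant digits, as written. Each reported value is rounded exactly once — the derived quantities, which include LOI, net glass mass, yield, totals, the five compositions, are computed at full float precision, as they appear in either problem or answer, starting from the weights at 250.0 t of glass.
Target masses of each oxide per 250.0 t glaze:
  K2O: 5.777% × 250.0 = 14.44 t
  CaO: 30.25% × 250.0 = 75.62 t
  ZrO2: 11.31% × 250.0 = 28.28 t
  ZnO: 18.71% × 250.0 = 46.78 t
  SiO2: 33.95% × 250.0 = 84.88 t
Checking each oxide sum working from each reported weight, at the basis given (delivered sums recover each target inside rounding margins):
  K2O: 21.05·0.6860 = 14.44 t (target 14.44 t)
  CaO: 17.64·0.5603 + 137.3·0.4788 = 75.62 t (target 75.62 t)
  ZrO2: 42.04·0.6726 = 28.28 t (target 28.28 t)
  ZnO: 46.87·0.9980 = 46.78 t (target 46.78 t)
  SiO2: 42.04·0.3264 + 137.3·0.5182 = 84.87 t (target 84.88 t)
Glass-mass closure: batch total minus LOI = 250.0 t (the targets, summed, come to 250.0 t; stated basis 250.0 t — gaps are rounding artifacts).
Summing the batch: Σ batch = 264.9 t; Σ batch·LOI gives LOI loss = 14.91 t; yield: glass divided by total = 94.37%.

Batch per 250.0 t glaze:
  Raw A: 46.87 t
  Stock B: 21.05 t
  Stock C: 17.64 t
  Component D: 42.04 t
  Ingredient E: 137.3 t
Total batch = 264.9 t; LOI loss = 14.91 t; yield = 94.37%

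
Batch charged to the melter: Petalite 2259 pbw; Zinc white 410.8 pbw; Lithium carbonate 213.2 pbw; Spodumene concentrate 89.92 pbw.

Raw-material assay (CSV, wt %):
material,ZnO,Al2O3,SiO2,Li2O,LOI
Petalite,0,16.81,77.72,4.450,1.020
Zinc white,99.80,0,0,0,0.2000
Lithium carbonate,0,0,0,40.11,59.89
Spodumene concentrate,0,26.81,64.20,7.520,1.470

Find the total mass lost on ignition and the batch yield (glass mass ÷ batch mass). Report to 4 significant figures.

LOI loss = 152.9 pbw; glass = 2820 pbw; yield = 94.86%

All internal work carries full float precision throughout; mid-chain values appear (rounded to four significant figures) alongside each step; each reported result includes exactly one rounding. The derived quantities (yield, four oxide percentages, the totals, glass mass, ignition loss) are computed at full precision from the weighed amounts for 2820 pbw of glass, as quoted within either problem or answer.
Ignition loss by material:
  Petalite: 2259 × 0.01020 = 23.04 pbw
  Zinc white: 410.8 × 0.002000 = 0.8216 pbw
  Lithium carbonate: 213.2 × 0.5989 = 127.7 pbw
  Spodumene concentrate: 89.92 × 0.01470 = 1.322 pbw
Total LOI = 152.9 pbw
Glass = batch − LOI = 2973 − 152.9 = 2820 pbw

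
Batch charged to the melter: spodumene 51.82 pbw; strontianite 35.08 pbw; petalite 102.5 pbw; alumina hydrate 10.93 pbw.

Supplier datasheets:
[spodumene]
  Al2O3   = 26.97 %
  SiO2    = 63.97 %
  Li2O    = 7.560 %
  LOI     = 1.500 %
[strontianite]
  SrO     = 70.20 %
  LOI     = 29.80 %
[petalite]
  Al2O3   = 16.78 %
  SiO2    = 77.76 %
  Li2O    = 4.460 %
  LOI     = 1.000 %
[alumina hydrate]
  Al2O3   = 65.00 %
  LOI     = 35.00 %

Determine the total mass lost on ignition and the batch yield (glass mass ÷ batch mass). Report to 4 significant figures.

LOI loss = 16.08 pbw; glass = 184.2 pbw; yield = 91.97%

Values along the way appear (rounded to four significant digits) in the working. All internal work runs at full precision all the way through. Each reported figure includes exactly one rounding; derived quantities, including LOI, the yield, net glass mass, totals, four oxide percentages, are carried from the batch weights on 184.2 pbw of glass in full float precision as quoted within the problem or answer text.
Material-by-material LOI:
  spodumene: 51.82 × 0.01500 = 0.7773 pbw
  strontianite: 35.08 × 0.2980 = 10.45 pbw
  petalite: 102.5 × 0.01000 = 1.025 pbw
  alumina hydrate: 10.93 × 0.3500 = 3.825 pbw
Total LOI = 16.08 pbw
Glass = batch − LOI = 200.3 − 16.08 = 184.2 pbw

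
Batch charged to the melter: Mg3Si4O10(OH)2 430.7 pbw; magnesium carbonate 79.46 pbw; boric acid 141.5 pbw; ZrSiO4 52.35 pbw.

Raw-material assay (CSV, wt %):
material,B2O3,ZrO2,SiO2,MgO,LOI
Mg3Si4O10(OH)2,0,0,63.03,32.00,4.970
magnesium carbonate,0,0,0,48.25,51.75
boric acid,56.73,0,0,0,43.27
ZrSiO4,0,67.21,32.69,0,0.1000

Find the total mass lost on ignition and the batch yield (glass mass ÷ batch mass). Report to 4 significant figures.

LOI loss = 123.8 pbw; glass = 580.2 pbw; yield = 82.41%

Intermediates appear with 4-significant-digit rounding at each printed step. The working math keeps full float precision all the way through; each reported value undergoes a single rounding — the derived quantities (the totals, glass mass, yield, four oxide percentages, ignition loss) are rebuilt at full precision from the weighed amounts at 580.2 pbw of glass, as they appear in the question or the answer.
Loss on ignition, line by line:
  Mg3Si4O10(OH)2: 430.7 × 0.04970 = 21.41 pbw
  magnesium carbonate: 79.46 × 0.5175 = 41.12 pbw
  boric acid: 141.5 × 0.4327 = 61.23 pbw
  ZrSiO4: 52.35 × 0.001000 = 0.05235 pbw
Total LOI = 123.8 pbw
Glass = batch − LOI = 704.0 − 123.8 = 580.2 pbw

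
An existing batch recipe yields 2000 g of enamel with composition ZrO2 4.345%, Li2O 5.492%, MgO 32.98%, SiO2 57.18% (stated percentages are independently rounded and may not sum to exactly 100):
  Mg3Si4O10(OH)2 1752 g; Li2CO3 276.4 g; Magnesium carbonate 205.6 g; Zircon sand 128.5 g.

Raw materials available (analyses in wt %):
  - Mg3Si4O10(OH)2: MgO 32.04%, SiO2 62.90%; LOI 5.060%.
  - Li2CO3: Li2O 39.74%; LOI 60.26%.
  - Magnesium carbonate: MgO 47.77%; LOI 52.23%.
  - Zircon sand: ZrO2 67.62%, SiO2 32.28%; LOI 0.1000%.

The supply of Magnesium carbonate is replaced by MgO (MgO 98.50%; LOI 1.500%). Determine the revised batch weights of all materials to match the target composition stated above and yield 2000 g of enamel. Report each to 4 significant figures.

In-progress results are displayed rounded to 4 significant figures alongside each step. Every computation carries exact precision throughout — a single rounding completes every reported number — the derived quantities (four oxide percentages, glass mass, ignition loss, yield, totals) are computed using the weight values per 2000 g of glass in full precision, as they appear in the question or the answer.
Target oxide masses per 2000 g enamel:
  ZrO2: 4.345% × 2000 = 86.90 g
  Li2O: 5.492% × 2000 = 109.8 g
  MgO: 32.98% × 2000 = 659.6 g
  SiO2: 57.18% × 2000 = 1144 g
Oxide-by-oxide audit per the reported batch figures, for the quoted basis mass (sums match the target masses modulo rounding of the values):
  ZrO2: 128.5·0.6762 = 86.89 g (target 86.90 g)
  Li2O: 276.4·0.3974 = 109.8 g (target 109.8 g)
  MgO: 1752·0.3204 + 99.70·0.9850 = 659.5 g (target 659.6 g)
  SiO2: 1752·0.6290 + 128.5·0.3228 = 1143 g (target 1144 g)
Mass balance on the glass: whole batch net of LOI = 2000 g (summing oxide targets gives 2000 g; basis as stated: 2000 g — any gap is answer rounding).
Batch total: Σ batch = 2257 g; LOI loss = Σ batch·LOI = 256.8 g; the yield ratio, glass ÷ batch: 88.62%.

Revised batch per 2000 g enamel:
  Mg3Si4O10(OH)2: 1752 g
  Li2CO3: 276.4 g
  MgO: 99.70 g
  Zircon sand: 128.5 g
Total batch = 2257 g; LOI loss = 256.8 g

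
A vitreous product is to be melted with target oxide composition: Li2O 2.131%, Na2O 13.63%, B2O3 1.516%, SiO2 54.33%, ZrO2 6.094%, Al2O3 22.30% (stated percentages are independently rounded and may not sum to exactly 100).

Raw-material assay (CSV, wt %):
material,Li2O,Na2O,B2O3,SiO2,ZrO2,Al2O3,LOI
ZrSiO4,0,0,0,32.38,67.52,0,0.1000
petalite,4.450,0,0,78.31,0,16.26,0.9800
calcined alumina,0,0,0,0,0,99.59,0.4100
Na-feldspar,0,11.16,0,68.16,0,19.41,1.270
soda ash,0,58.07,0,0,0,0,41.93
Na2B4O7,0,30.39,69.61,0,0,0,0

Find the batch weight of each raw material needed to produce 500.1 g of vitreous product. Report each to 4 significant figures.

Mid-chain values appear, rounded to 4 significant figures, in the printout; the working math runs at full precision in every operation; every reported value is rounded once only; the derived quantities (LOI, six oxide percentages, the yield, the totals, glass mass) are carried from the batch weights per 500.1 g of glass at full precision as written in the question or the answer.
Oxide mass targets, per 500.1 g vitreous product:
  Li2O: 2.131% × 500.1 = 10.66 g
  Na2O: 13.63% × 500.1 = 68.16 g
  B2O3: 1.516% × 500.1 = 7.582 g
  SiO2: 54.33% × 500.1 = 271.7 g
  ZrO2: 6.094% × 500.1 = 30.48 g
  Al2O3: 22.30% × 500.1 = 111.5 g
Verifying the oxide balance using the reported weights, under the basis named above (target by target, the sums agree up to rounding of the answer):
  Li2O: 239.5·0.04450 = 10.66 g (target 10.66 g)
  Na2O: 102.0·0.1116 + 92.07·0.5807 + 10.89·0.3039 = 68.16 g (target 68.16 g)
  B2O3: 10.89·0.6961 = 7.581 g (target 7.582 g)
  SiO2: 45.14·0.3238 + 239.5·0.7831 + 102.0·0.6816 = 271.7 g (target 271.7 g)
  ZrO2: 45.14·0.6752 = 30.48 g (target 30.48 g)
  Al2O3: 239.5·0.1626 + 52.99·0.9959 + 102.0·0.1941 = 111.5 g (target 111.5 g)
Glass mass check: the batch minus its LOI: 500.1 g (the targets, summed, come to 500.1 g; versus the stated basis of 500.1 g — any gap is answer rounding).
Total batch = Σ batch = 542.6 g; Σ batch·LOI gives LOI loss = 42.51 g; the yield ratio, glass ÷ batch: 92.17%.

Batch per 500.1 g vitreous product:
  ZrSiO4: 45.14 g
  petalite: 239.5 g
  calcined alumina: 52.99 g
  Na-feldspar: 102.0 g
  soda ash: 92.07 g
  Na2B4O7: 10.89 g
Total batch = 542.6 g; LOI loss = 42.51 g; yield = 92.17%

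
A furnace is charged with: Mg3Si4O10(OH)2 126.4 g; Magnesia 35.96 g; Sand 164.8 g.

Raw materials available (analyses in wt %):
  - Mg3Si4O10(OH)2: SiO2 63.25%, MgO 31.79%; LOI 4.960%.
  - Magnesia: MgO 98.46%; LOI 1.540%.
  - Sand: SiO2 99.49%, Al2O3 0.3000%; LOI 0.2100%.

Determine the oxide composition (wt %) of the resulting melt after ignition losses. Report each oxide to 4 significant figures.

Glass mass = 320.0 g (batch 327.2 − LOI 7.169).
Composition: SiO2 76.22%, Al2O3 0.1545%, MgO 23.62%

Values along the way are shown with 4-significant-digit rounding when written out. All arithmetic keeps full precision in all steps — each reported number carries a single rounding. The derived quantities (ignition loss, the three compositions, totals, yield, glass mass) are rebuilt at full precision using the weight values for 320.0 g of glass as quoted within either problem or answer.
Mass of each oxide from the mix:
  SiO2: 126.4·0.6325 + 164.8·0.9949 = 243.9 g
  Al2O3: 164.8·0.003000 = 0.4944 g
  MgO: 126.4·0.3179 + 35.96·0.9846 = 75.59 g
LOI: 126.4·0.04960 + 35.96·0.01540 + 164.8·0.002100 = 7.169 g
Net of LOI, the glass mass = 327.2 − 7.169 = 320.0 g (= the summed oxide contributions)
wt % = 100 × oxide mass / glass mass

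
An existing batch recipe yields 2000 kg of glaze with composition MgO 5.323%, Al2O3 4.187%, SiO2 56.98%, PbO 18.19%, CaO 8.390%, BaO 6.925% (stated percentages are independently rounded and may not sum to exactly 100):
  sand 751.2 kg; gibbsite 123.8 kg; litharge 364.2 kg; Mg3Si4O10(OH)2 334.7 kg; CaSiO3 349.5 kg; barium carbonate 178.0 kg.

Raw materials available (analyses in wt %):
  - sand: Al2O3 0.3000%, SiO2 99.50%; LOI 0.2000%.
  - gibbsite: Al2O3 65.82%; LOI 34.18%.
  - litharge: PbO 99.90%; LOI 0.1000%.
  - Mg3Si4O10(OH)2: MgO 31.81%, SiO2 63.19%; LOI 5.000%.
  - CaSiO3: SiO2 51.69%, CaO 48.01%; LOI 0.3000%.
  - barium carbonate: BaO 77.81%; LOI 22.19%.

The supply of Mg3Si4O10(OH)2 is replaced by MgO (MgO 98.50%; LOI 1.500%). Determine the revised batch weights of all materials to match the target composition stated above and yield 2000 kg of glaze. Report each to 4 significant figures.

Revised batch per 2000 kg glaze:
  sand: 963.8 kg
  gibbsite: 122.8 kg
  litharge: 364.2 kg
  MgO: 108.1 kg
  CaSiO3: 349.5 kg
  barium carbonate: 178.0 kg
Total batch = 2086 kg; LOI loss = 86.43 kg

Exact precision is carried at each step. The intermediate values are displayed (rounded to four significant digits) when written out; exactly one rounding lands on every reported number; derived quantities (ignition loss, yield, totals, the six compositions, net glass mass) are rebuilt in full precision starting from the weights for 2000 kg of glass, exactly as shown in the problem or the answer.
Target masses of each oxide per 2000 kg glaze:
  MgO: 5.323% × 2000 = 106.5 kg
  Al2O3: 4.187% × 2000 = 83.74 kg
  SiO2: 56.98% × 2000 = 1140 kg
  PbO: 18.19% × 2000 = 363.8 kg
  CaO: 8.390% × 2000 = 167.8 kg
  BaO: 6.925% × 2000 = 138.5 kg
Balance tally, oxide-wise, from the weights as reported, versus the basis set out (target by target, the sums agree exact up to rounding of places):
  MgO: 108.1·0.9850 = 106.5 kg (target 106.5 kg)
  Al2O3: 963.8·0.003000 + 122.8·0.6582 = 83.72 kg (target 83.74 kg)
  SiO2: 963.8·0.9950 + 349.5·0.5169 = 1140 kg (target 1140 kg)
  PbO: 364.2·0.9990 = 363.8 kg (target 363.8 kg)
  CaO: 349.5·0.4801 = 167.8 kg (target 167.8 kg)
  BaO: 178.0·0.7781 = 138.5 kg (target 138.5 kg)
Mass balance on the glass: total batch − LOI = 2000 kg (summing oxide targets gives 2000 kg; with the basis standing at 2000 kg — gaps are rounding artifacts).
Whole-batch sum: Σ batch = 2086 kg; Σ batch·LOI gives LOI loss = 86.43 kg; the yield ratio, glass ÷ batch: 95.86%.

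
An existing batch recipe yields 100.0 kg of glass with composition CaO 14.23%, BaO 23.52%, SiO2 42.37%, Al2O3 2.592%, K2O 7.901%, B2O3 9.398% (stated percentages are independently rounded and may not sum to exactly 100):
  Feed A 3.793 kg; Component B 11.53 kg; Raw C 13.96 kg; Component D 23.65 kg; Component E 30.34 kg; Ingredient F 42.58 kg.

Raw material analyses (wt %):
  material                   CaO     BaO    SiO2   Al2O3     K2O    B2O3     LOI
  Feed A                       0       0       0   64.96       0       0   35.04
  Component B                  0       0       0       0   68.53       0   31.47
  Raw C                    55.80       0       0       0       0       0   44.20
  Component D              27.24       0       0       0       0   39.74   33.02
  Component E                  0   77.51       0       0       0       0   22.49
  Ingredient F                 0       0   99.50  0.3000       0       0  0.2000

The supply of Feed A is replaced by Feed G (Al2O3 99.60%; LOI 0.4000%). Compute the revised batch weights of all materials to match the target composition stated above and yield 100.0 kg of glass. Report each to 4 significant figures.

Revised batch per 100.0 kg glass:
  Feed G: 2.474 kg
  Component B: 11.53 kg
  Raw C: 13.96 kg
  Component D: 23.65 kg
  Component E: 30.34 kg
  Ingredient F: 42.58 kg
Total batch = 124.5 kg; LOI loss = 24.53 kg

All internal work runs at full precision end to end; the intermediate values appear rounded to four significant figures when written out — each reported result receives exactly one rounding. All derived quantities are carried using the weight values for 100.0 kg of glass at full float precision (the yield, ignition loss, glass mass, totals, the six compositions) exactly as shown in the problem or the answer.
Per-oxide target masses for 100.0 kg glass:
  CaO: 14.23% × 100.0 = 14.23 kg
  BaO: 23.52% × 100.0 = 23.52 kg
  SiO2: 42.37% × 100.0 = 42.37 kg
  Al2O3: 2.592% × 100.0 = 2.592 kg
  K2O: 7.901% × 100.0 = 7.901 kg
  B2O3: 9.398% × 100.0 = 9.398 kg
A balance pass over the oxides, using the reported weights, on the stated basis (every target is met by its sum given rounding of the digits):
  CaO: 13.96·0.5580 + 23.65·0.2724 = 14.23 kg (target 14.23 kg)
  BaO: 30.34·0.7751 = 23.52 kg (target 23.52 kg)
  SiO2: 42.58·0.9950 = 42.37 kg (target 42.37 kg)
  Al2O3: 2.474·0.9960 + 42.58·0.003000 = 2.592 kg (target 2.592 kg)
  K2O: 11.53·0.6853 = 7.902 kg (target 7.901 kg)
  B2O3: 23.65·0.3974 = 9.399 kg (target 9.398 kg)
Glass mass check: total batch − LOI = 100.0 kg (summing oxide targets gives 100.0 kg; the stated basis being 100.0 kg — deltas are rounding alone).
Whole-batch sum: Σ batch = 124.5 kg; LOI loss = Σ batch·LOI = 24.53 kg; yield: glass divided by total = 80.31%.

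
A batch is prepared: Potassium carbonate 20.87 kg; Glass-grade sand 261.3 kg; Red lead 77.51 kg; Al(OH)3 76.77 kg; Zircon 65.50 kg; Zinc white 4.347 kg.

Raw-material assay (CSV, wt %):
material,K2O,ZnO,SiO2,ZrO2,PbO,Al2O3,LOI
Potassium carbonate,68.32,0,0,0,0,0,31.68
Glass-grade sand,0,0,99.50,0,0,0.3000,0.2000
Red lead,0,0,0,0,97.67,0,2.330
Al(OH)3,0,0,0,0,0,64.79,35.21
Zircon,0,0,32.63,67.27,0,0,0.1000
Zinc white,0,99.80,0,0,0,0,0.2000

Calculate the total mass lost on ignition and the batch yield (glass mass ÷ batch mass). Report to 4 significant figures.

Each numeric step runs at full precision throughout; in-progress results are displayed rounded off to 4 significant digits at each printed step; exactly one rounding lands on each reported result — the derived quantities are computed starting from the weights per 470.3 kg of glass at full float precision (LOI, the totals, the yield, the six compositions, net glass mass) as quoted within problem or answer.
LOI of each material in turn:
  Potassium carbonate: 20.87 × 0.3168 = 6.612 kg
  Glass-grade sand: 261.3 × 0.002000 = 0.5226 kg
  Red lead: 77.51 × 0.02330 = 1.806 kg
  Al(OH)3: 76.77 × 0.3521 = 27.03 kg
  Zircon: 65.50 × 0.001000 = 0.06550 kg
  Zinc white: 4.347 × 0.002000 = 0.008694 kg
Total LOI = 36.05 kg
Glass = batch − LOI = 506.3 − 36.05 = 470.3 kg

LOI loss = 36.05 kg; glass = 470.3 kg; yield = 92.88%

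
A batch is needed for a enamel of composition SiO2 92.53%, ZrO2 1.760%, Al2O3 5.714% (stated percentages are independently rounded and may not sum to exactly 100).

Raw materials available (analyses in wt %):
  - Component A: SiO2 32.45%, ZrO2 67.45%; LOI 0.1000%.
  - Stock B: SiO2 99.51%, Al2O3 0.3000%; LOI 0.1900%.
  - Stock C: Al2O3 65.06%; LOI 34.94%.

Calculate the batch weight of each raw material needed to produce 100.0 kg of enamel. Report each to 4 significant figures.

Each numeric step maintains exact precision throughout. Mid-chain values appear rounded to four significant digits when written out; exactly one rounding lands on each reported number — the derived quantities (LOI, three oxide percentages, glass mass, the totals, the yield) are recomputed using the weight values for 100.0 kg of glass at full precision, exactly as printed in the problem or the answer.
Oxide-by-oxide targets in 100.0 kg enamel:
  SiO2: 92.53% × 100.0 = 92.53 kg
  ZrO2: 1.760% × 100.0 = 1.760 kg
  Al2O3: 5.714% × 100.0 = 5.714 kg
Mass-balance tally per oxide applying the batch weights above, on the stated basis (delivered sums recover each target within answer rounding):
  SiO2: 2.609·0.3245 + 92.13·0.9951 = 92.53 kg (target 92.53 kg)
  ZrO2: 2.609·0.6745 = 1.760 kg (target 1.760 kg)
  Al2O3: 92.13·0.003000 + 8.358·0.6506 = 5.714 kg (target 5.714 kg)
Glass-mass closure: batch total minus LOI = 100.0 kg (targets for the oxides total 100.0 kg; the stated basis being 100.0 kg — rounding explains the deltas).
Batch total: Σ batch = 103.1 kg; ignition loss, Σ(batch × LOI) = 3.098 kg; yield: glass divided by total = 97.00%.

Batch per 100.0 kg enamel:
  Component A: 2.609 kg
  Stock B: 92.13 kg
  Stock C: 8.358 kg
Total batch = 103.1 kg; LOI loss = 3.098 kg; yield = 97.00%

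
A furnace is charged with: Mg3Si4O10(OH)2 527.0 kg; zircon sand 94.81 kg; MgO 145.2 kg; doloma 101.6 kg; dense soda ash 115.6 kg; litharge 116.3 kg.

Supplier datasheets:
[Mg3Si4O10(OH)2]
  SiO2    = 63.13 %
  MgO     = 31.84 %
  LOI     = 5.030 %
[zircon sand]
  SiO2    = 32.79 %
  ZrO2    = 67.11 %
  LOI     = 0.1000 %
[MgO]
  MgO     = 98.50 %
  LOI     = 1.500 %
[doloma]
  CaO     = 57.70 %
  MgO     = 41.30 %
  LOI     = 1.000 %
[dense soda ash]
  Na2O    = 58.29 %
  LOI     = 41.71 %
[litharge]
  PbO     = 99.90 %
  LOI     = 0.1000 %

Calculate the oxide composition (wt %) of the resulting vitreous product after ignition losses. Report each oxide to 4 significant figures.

Glass mass = 1022 kg (batch 1101 − LOI 78.13).
Composition: PbO 11.36%, SiO2 35.58%, ZrO2 6.223%, Na2O 6.591%, CaO 5.734%, MgO 34.51%

Working values are shown, rounded to 4 significant figures, between the steps; every computation runs at exact precision end to end; a single rounding yields every reported value; the derived quantities are computed in full precision (six oxide percentages, LOI, the totals, glass mass, the yield) from the batch weights at 1022 kg of glass, exactly as shown in the problem or answer text.
Oxide-by-oxide delivered mass:
  PbO: 116.3·0.9990 = 116.2 kg
  SiO2: 527.0·0.6313 + 94.81·0.3279 = 363.8 kg
  ZrO2: 94.81·0.6711 = 63.63 kg
  Na2O: 115.6·0.5829 = 67.38 kg
  CaO: 101.6·0.5770 = 58.62 kg
  MgO: 527.0·0.3184 + 145.2·0.9850 + 101.6·0.4130 = 352.8 kg
LOI: 527.0·0.05030 + 94.81·0.001000 + 145.2·0.01500 + 101.6·0.01000 + 115.6·0.4171 + 116.3·0.001000 = 78.13 kg
Net of LOI, the glass mass = 1101 − 78.13 = 1022 kg (= the summed oxide contributions)
percent share: oxide ÷ glass, ×100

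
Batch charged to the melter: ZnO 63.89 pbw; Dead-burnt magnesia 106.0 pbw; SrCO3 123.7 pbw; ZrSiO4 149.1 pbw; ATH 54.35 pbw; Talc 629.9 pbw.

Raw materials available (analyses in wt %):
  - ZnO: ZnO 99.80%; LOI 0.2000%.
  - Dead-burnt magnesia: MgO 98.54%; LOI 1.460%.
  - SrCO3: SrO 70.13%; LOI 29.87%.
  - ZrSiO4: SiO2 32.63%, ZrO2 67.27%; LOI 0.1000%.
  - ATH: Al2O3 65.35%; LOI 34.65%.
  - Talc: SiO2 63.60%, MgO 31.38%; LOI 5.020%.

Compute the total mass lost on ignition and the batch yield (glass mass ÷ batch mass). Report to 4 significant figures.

LOI loss = 89.23 pbw; glass = 1038 pbw; yield = 92.08%

Working values are rounded to 4 significant digits wherever printed — the whole derivation maintains full float precision through the solve; exactly one rounding is applied to every reported result. The derived quantities are re-derived from the weighed amounts for 1038 pbw of glass in full float precision (six oxide percentages, glass mass, yield, ignition loss, the totals), exactly as shown in either problem or answer.
Per-material ignition loss:
  ZnO: 63.89 × 0.002000 = 0.1278 pbw
  Dead-burnt magnesia: 106.0 × 0.01460 = 1.548 pbw
  SrCO3: 123.7 × 0.2987 = 36.95 pbw
  ZrSiO4: 149.1 × 0.001000 = 0.1491 pbw
  ATH: 54.35 × 0.3465 = 18.83 pbw
  Talc: 629.9 × 0.05020 = 31.62 pbw
Total LOI = 89.23 pbw
Glass = batch − LOI = 1127 − 89.23 = 1038 pbw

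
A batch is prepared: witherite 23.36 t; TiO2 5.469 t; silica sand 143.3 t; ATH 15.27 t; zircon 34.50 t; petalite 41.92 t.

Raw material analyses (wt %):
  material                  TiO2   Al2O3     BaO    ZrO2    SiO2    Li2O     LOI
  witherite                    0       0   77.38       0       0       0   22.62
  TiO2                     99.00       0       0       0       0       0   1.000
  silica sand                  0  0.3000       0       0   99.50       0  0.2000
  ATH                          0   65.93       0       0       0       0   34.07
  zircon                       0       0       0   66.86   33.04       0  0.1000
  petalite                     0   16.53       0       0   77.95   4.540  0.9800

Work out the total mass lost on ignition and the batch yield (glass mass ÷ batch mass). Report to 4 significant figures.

LOI loss = 11.27 t; glass = 252.5 t; yield = 95.73%

Values along the way are shown, with 4-significant-digit rounding, as written. The whole derivation maintains full precision from first step to last — each reported value is rounded only once — all derived quantities (net glass mass, yield, the six compositions, LOI, totals) are carried from the weighed amounts on 252.5 t of glass at full float precision, as written in question or answer.
Per-material ignition loss:
  witherite: 23.36 × 0.2262 = 5.284 t
  TiO2: 5.469 × 0.01000 = 0.05469 t
  silica sand: 143.3 × 0.002000 = 0.2866 t
  ATH: 15.27 × 0.3407 = 5.202 t
  zircon: 34.50 × 0.001000 = 0.03450 t
  petalite: 41.92 × 0.009800 = 0.4108 t
Total LOI = 11.27 t
Glass = batch − LOI = 263.8 − 11.27 = 252.5 t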